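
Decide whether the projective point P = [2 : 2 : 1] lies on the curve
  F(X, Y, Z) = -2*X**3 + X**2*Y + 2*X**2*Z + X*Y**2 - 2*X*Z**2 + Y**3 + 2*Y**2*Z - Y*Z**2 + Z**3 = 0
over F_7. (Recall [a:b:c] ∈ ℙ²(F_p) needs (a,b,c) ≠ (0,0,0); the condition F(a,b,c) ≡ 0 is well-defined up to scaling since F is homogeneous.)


F(2,2,1) ≡ 5 (mod 7); P is NOT on the curve.

Evaluate F(2, 2, 1) term-by-term (mod 7).
  -2*X**3 ↦ -2·8·1·1 = -16
  X**2*Y ↦ 1·4·2·1 = 8
  2*X**2*Z ↦ 2·4·1·1 = 8
  X*Y**2 ↦ 1·2·4·1 = 8
  -2*X*Z**2 ↦ -2·2·1·1 = -4
  Y**3 ↦ 1·1·8·1 = 8
  2*Y**2*Z ↦ 2·1·4·1 = 8
  -Y*Z**2 ↦ -1·1·2·1 = -2
  Z**3 ↦ 1·1·1·1 = 1
Sum: F(2, 2, 1) = (-16) + (8) + (8) + (8) + (-4) + (8) + (8) + (-2) + (1) = 19.
Reducing mod 7: 19 ≡ 5 (mod 7).
Since F(a, b, c) ≡ 5 ≠ 0 (mod 7), P does NOT lie on the curve.


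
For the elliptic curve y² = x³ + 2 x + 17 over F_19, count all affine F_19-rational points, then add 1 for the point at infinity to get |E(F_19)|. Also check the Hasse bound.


Affine points = {(0, 6), (0, 13), (1, 1), (1, 18), (5, 0), (6, 6), (6, 13), (9, 2), (9, 17), (10, 7), (10, 12), (13, 6), (13, 13), (17, 9), (17, 10)}; affine count = 15; |E(F_19)| = 16.

Discriminant check: Δ ∝ 4a³ + 27b² = 4·2³ + 27·17² = 4·8 + 27·289 ≡ 7 (mod 19). Nonzero ⇒ E is nonsingular.
For each x ∈ F_19, compute rhs = x³ + 2·x + 17 mod 19, then count y ∈ F_19 with y² ≡ rhs.
  x = 0: rhs = 17, matching y values: 6, 13 (2 points).
  x = 1: rhs = 1, matching y values: 1, 18 (2 points).
  x = 2: rhs = 10, matching y values: none (0 points).
  x = 3: rhs = 12, matching y values: none (0 points).
  x = 4: rhs = 13, matching y values: none (0 points).
  x = 5: rhs = 0, matching y values: 0 (1 points).
  x = 6: rhs = 17, matching y values: 6, 13 (2 points).
  x = 7: rhs = 13, matching y values: none (0 points).
  x = 8: rhs = 13, matching y values: none (0 points).
  x = 9: rhs = 4, matching y values: 2, 17 (2 points).
  x = 10: rhs = 11, matching y values: 7, 12 (2 points).
  x = 11: rhs = 2, matching y values: none (0 points).
  x = 12: rhs = 2, matching y values: none (0 points).
  x = 13: rhs = 17, matching y values: 6, 13 (2 points).
  x = 14: rhs = 15, matching y values: none (0 points).
  x = 15: rhs = 2, matching y values: none (0 points).
  x = 16: rhs = 3, matching y values: none (0 points).
  x = 17: rhs = 5, matching y values: 9, 10 (2 points).
  x = 18: rhs = 14, matching y values: none (0 points).
Total affine count: 15.
Full point count |E(F_19)| = 15 + 1 = 16.
Hasse bound: |16 − (19+1)| = |-4| = 4 ≤ 2√19 ≈ 8.7178 ✓.


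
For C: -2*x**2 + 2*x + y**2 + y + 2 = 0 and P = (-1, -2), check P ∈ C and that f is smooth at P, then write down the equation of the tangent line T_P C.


Tangent line at P: 6*x - 3*y = 0.

Step 1: f(-1, -2) = 0, so P lies on C.
Step 2: partial derivatives
  f_x(x, y) = 2 - 4*x, f_y(x, y) = 2*y + 1.
  f_x(P) = 6, f_y(P) = -3 (gradient nonzero, so P is smooth).
Step 3: tangent line at P: 6·(x − -1) + -3·(y − -2) = 0.
Expanding: 6*x - 3*y = 0.


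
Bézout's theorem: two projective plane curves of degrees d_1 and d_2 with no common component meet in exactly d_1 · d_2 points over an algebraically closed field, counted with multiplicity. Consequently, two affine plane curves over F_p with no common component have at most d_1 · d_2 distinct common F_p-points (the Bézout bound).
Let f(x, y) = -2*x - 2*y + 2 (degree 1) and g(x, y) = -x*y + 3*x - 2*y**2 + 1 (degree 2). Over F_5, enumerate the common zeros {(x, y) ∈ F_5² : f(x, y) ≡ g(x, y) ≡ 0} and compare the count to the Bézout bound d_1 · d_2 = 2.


Common zeros: ∅; count = 0; Bézout bound = 2.

deg(f) = 1, deg(g) = 2, so Bézout bound = 2.
Scan x ∈ F_5. For each x, list the y ∈ F_5 with f(x, y) ≡ 0 and those with g(x, y) ≡ 0 (mod 5); the common zeros in that column are the intersection.
  x = 0: f ≡ 0 at y ∈ {1}; g ≡ 0 at y ∈ ∅; common: ∅.
  x = 1: f ≡ 0 at y ∈ {0}; g ≡ 0 at y ∈ ∅; common: ∅.
  x = 2: f ≡ 0 at y ∈ {4}; g ≡ 0 at y ∈ {2}; common: ∅.
  x = 3: f ≡ 0 at y ∈ {3}; g ≡ 0 at y ∈ {0, 1}; common: ∅.
  x = 4: f ≡ 0 at y ∈ {2}; g ≡ 0 at y ∈ {4}; common: ∅.
Collecting: common zeros = ∅, so the count is 0.
Comparison with the Bézout bound: 0 ≤ 2 = deg(f)·deg(g), as expected for curves with no common component (the affine F_5-count falls short of the bound because intersections may lie at infinity, over extension fields, or carry multiplicity).


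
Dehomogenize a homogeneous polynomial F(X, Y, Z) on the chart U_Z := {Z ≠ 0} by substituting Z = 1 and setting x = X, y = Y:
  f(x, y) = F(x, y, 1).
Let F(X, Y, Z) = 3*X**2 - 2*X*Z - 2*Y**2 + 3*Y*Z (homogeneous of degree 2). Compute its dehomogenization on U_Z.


f(x, y) = 3*x**2 - 2*x - 2*y**2 + 3*y

On U_Z we set Z = 1. Each monomial c·X^i·Y^j·Z^k in F becomes c·x^i·y^j·1^k = c·x^i·y^j.
Substituting Z = 1: F(X, Y, 1) = 3*x**2 - 2*x - 2*y**2 + 3*y.
Note: deg(f) ≤ deg(F) = 2; strict inequality happens when F is divisible by Z (lost terms).


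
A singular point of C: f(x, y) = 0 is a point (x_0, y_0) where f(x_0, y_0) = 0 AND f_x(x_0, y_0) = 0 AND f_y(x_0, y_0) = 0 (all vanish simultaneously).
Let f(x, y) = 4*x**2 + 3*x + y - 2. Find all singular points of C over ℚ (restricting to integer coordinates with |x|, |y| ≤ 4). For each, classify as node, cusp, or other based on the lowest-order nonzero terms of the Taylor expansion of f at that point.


No singular points in the scanned grid; C is smooth there.

Compute partial derivatives:
  f_x = 8*x + 3.
  f_y = 1.
f_y = 1 is a nonzero constant, so f_y never vanishes: no point (x, y) can satisfy f = f_x = f_y = 0. In particular no (x, y) ∈ {−4, ..., 4}² is singular; the curve is smooth.


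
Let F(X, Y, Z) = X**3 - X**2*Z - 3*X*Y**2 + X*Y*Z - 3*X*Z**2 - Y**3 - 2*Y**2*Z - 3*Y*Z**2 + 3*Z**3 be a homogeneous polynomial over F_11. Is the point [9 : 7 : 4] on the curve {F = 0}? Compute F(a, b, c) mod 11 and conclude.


F(9,7,4) ≡ 3 (mod 11); P is NOT on the curve.

Evaluate F(9, 7, 4) term-by-term (mod 11).
  X**3 ↦ 1·729·1·1 = 729
  -X**2*Z ↦ -1·81·1·4 = -324
  -3*X*Y**2 ↦ -3·9·49·1 = -1323
  X*Y*Z ↦ 1·9·7·4 = 252
  -3*X*Z**2 ↦ -3·9·1·16 = -432
  -Y**3 ↦ -1·1·343·1 = -343
  -2*Y**2*Z ↦ -2·1·49·4 = -392
  -3*Y*Z**2 ↦ -3·1·7·16 = -336
  3*Z**3 ↦ 3·1·1·64 = 192
Sum: F(9, 7, 4) = (729) + (-324) + (-1323) + (252) + (-432) + (-343) + (-392) + (-336) + (192) = -1977.
Reducing mod 11: -1977 ≡ 3 (mod 11).
Since F(a, b, c) ≡ 3 ≠ 0 (mod 11), P does NOT lie on the curve.


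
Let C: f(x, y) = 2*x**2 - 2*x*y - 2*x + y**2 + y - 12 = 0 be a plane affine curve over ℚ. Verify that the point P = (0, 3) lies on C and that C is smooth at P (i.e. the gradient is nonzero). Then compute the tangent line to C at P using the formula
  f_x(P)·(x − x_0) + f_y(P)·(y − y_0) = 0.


Tangent line at P: -8*x + 7*y - 21 = 0.

Step 1: f(0, 3) = 0, so P lies on C.
Step 2: partial derivatives
  f_x(x, y) = 4*x - 2*y - 2, f_y(x, y) = -2*x + 2*y + 1.
  f_x(P) = -8, f_y(P) = 7 (gradient nonzero, so P is smooth).
Step 3: tangent line at P: -8·(x − 0) + 7·(y − 3) = 0.
Expanding: -8*x + 7*y - 21 = 0.


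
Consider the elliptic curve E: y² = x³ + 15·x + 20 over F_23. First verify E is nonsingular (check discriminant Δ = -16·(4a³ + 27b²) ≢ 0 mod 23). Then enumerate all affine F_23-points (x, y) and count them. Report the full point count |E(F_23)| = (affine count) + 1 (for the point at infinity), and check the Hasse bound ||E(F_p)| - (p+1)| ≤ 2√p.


Affine points = {(1, 6), (1, 17), (2, 9), (2, 14), (3, 0), (4, 11), (4, 12), (5, 6), (5, 17), (6, 2), (6, 21), (7, 10), (7, 13), (8, 10), (8, 13), (15, 3), (15, 20), (16, 3), (16, 20), (17, 6), (17, 17), (18, 2), (18, 21), (22, 2), (22, 21)}; affine count = 25; |E(F_23)| = 26.

Discriminant check: Δ ∝ 4a³ + 27b² = 4·15³ + 27·20² = 4·3375 + 27·400 ≡ 12 (mod 23). Nonzero ⇒ E is nonsingular.
For each x ∈ F_23, compute rhs = x³ + 15·x + 20 mod 23, then count y ∈ F_23 with y² ≡ rhs.
  x = 0: rhs = 20, matching y values: none (0 points).
  x = 1: rhs = 13, matching y values: 6, 17 (2 points).
  x = 2: rhs = 12, matching y values: 9, 14 (2 points).
  x = 3: rhs = 0, matching y values: 0 (1 points).
  x = 4: rhs = 6, matching y values: 11, 12 (2 points).
  x = 5: rhs = 13, matching y values: 6, 17 (2 points).
  x = 6: rhs = 4, matching y values: 2, 21 (2 points).
  x = 7: rhs = 8, matching y values: 10, 13 (2 points).
  x = 8: rhs = 8, matching y values: 10, 13 (2 points).
  x = 9: rhs = 10, matching y values: none (0 points).
  x = 10: rhs = 20, matching y values: none (0 points).
  x = 11: rhs = 21, matching y values: none (0 points).
  x = 12: rhs = 19, matching y values: none (0 points).
  x = 13: rhs = 20, matching y values: none (0 points).
  x = 14: rhs = 7, matching y values: none (0 points).
  x = 15: rhs = 9, matching y values: 3, 20 (2 points).
  x = 16: rhs = 9, matching y values: 3, 20 (2 points).
  x = 17: rhs = 13, matching y values: 6, 17 (2 points).
  x = 18: rhs = 4, matching y values: 2, 21 (2 points).
  x = 19: rhs = 11, matching y values: none (0 points).
  x = 20: rhs = 17, matching y values: none (0 points).
  x = 21: rhs = 5, matching y values: none (0 points).
  x = 22: rhs = 4, matching y values: 2, 21 (2 points).
Total affine count: 25.
Full point count |E(F_23)| = 25 + 1 = 26.
Hasse bound: |26 − (23+1)| = |2| = 2 ≤ 2√23 ≈ 9.5917 ✓.


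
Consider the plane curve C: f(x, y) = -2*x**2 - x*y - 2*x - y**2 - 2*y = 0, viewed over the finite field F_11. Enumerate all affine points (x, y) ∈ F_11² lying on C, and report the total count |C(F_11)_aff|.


Affine F_11-points: {(0, 0), (0, 9), (1, 3), (1, 5), (2, 3), (2, 4), (6, 4), (6, 10), (10, 0), (10, 10)}; count = 10.

For each of the 121 pairs (x, y) ∈ F_11², evaluate f(x, y) mod 11. Record the zeros.
  x = 0: [0↦0, 1↦8, 2↦3, 3↦7, 4↦9, 5↦9, 6↦7, 7↦3, 8↦8, 9↦0, 10↦1]  zeros at y ∈ {0, 9}
  x = 1: [0↦7, 1↦3, 2↦8, 3↦0, 4↦1, 5↦0, 6↦8, 7↦3, 8↦7, 9↦9, 10↦9]  zeros at y ∈ {3, 5}
  x = 2: [0↦10, 1↦5, 2↦9, 3↦0, 4↦0, 5↦9, 6↦5, 7↦10, 8↦2, 9↦3, 10↦2]  zeros at y ∈ {3, 4}
  x = 3: [0↦9, 1↦3, 2↦6, 3↦7, 4↦6, 5↦3, 6↦9, 7↦2, 8↦4, 9↦4, 10↦2]  zeros at y ∈ ∅
  x = 4: [0↦4, 1↦8, 2↦10, 3↦10, 4↦8, 5↦4, 6↦9, 7↦1, 8↦2, 9↦1, 10↦9]  zeros at y ∈ ∅
  x = 5: [0↦6, 1↦9, 2↦10, 3↦9, 4↦6, 5↦1, 6↦5, 7↦7, 8↦7, 9↦5, 10↦1]  zeros at y ∈ ∅
  x = 6: [0↦4, 1↦6, 2↦6, 3↦4, 4↦0, 5↦5, 6↦8, 7↦9, 8↦8, 9↦5, 10↦0]  zeros at y ∈ {4, 10}
  x = 7: [0↦9, 1↦10, 2↦9, 3↦6, 4↦1, 5↦5, 6↦7, 7↦7, 8↦5, 9↦1, 10↦6]  zeros at y ∈ ∅
  x = 8: [0↦10, 1↦10, 2↦8, 3↦4, 4↦9, 5↦1, 6↦2, 7↦1, 8↦9, 9↦4, 10↦8]  zeros at y ∈ ∅
  x = 9: [0↦7, 1↦6, 2↦3, 3↦9, 4↦2, 5↦4, 6↦4, 7↦2, 8↦9, 9↦3, 10↦6]  zeros at y ∈ ∅
  x = 10: [0↦0, 1↦9, 2↦5, 3↦10, 4↦2, 5↦3, 6↦2, 7↦10, 8↦5, 9↦9, 10↦0]  zeros at y ∈ {0, 10}
Collecting zeros: affine points = {(0, 0), (0, 9), (1, 3), (1, 5), (2, 3), (2, 4), (6, 4), (6, 10), (10, 0), (10, 10)}.
Total count |C(F_11)_aff| = 10.


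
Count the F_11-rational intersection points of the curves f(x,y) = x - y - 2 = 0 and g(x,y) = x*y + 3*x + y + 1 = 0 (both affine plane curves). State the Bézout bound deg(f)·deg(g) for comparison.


Common zeros: ∅; count = 0; Bézout bound = 2.

deg(f) = 1, deg(g) = 2, so Bézout bound = 2.
Scan x ∈ F_11. For each x, list the y ∈ F_11 with f(x, y) ≡ 0 and those with g(x, y) ≡ 0 (mod 11); the common zeros in that column are the intersection.
  x = 0: f ≡ 0 at y ∈ {9}; g ≡ 0 at y ∈ {10}; common: ∅.
  x = 1: f ≡ 0 at y ∈ {10}; g ≡ 0 at y ∈ {9}; common: ∅.
  x = 2: f ≡ 0 at y ∈ {0}; g ≡ 0 at y ∈ {5}; common: ∅.
  x = 3: f ≡ 0 at y ∈ {1}; g ≡ 0 at y ∈ {3}; common: ∅.
  x = 4: f ≡ 0 at y ∈ {2}; g ≡ 0 at y ∈ {4}; common: ∅.
  x = 5: f ≡ 0 at y ∈ {3}; g ≡ 0 at y ∈ {1}; common: ∅.
  x = 6: f ≡ 0 at y ∈ {4}; g ≡ 0 at y ∈ {2}; common: ∅.
  x = 7: f ≡ 0 at y ∈ {5}; g ≡ 0 at y ∈ {0}; common: ∅.
  x = 8: f ≡ 0 at y ∈ {6}; g ≡ 0 at y ∈ {7}; common: ∅.
  x = 9: f ≡ 0 at y ∈ {7}; g ≡ 0 at y ∈ {6}; common: ∅.
  x = 10: f ≡ 0 at y ∈ {8}; g ≡ 0 at y ∈ ∅; common: ∅.
Collecting: common zeros = ∅, so the count is 0.
Comparison with the Bézout bound: 0 ≤ 2 = deg(f)·deg(g), as expected for curves with no common component (the affine F_11-count falls short of the bound because intersections may lie at infinity, over extension fields, or carry multiplicity).


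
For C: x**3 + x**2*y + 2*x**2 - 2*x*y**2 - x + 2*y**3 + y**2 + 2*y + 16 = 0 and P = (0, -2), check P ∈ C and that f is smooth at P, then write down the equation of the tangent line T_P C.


Tangent line at P: -9*x + 22*y + 44 = 0.

Step 1: f(0, -2) = 0, so P lies on C.
Step 2: partial derivatives
  f_x(x, y) = 3*x**2 + 2*x*y + 4*x - 2*y**2 - 1, f_y(x, y) = x**2 - 4*x*y + 6*y**2 + 2*y + 2.
  f_x(P) = -9, f_y(P) = 22 (gradient nonzero, so P is smooth).
Step 3: tangent line at P: -9·(x − 0) + 22·(y − -2) = 0.
Expanding: -9*x + 22*y + 44 = 0.


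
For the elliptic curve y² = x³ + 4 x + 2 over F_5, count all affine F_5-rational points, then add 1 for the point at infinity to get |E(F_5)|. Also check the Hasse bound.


Affine points = {(3, 1), (3, 4)}; affine count = 2; |E(F_5)| = 3.

Discriminant check: Δ ∝ 4a³ + 27b² = 4·4³ + 27·2² = 4·64 + 27·4 ≡ 4 (mod 5). Nonzero ⇒ E is nonsingular.
For each x ∈ F_5, compute rhs = x³ + 4·x + 2 mod 5, then count y ∈ F_5 with y² ≡ rhs.
  x = 0: rhs = 2, matching y values: none (0 points).
  x = 1: rhs = 2, matching y values: none (0 points).
  x = 2: rhs = 3, matching y values: none (0 points).
  x = 3: rhs = 1, matching y values: 1, 4 (2 points).
  x = 4: rhs = 2, matching y values: none (0 points).
Total affine count: 2.
Full point count |E(F_5)| = 2 + 1 = 3.
Hasse bound: |3 − (5+1)| = |-3| = 3 ≤ 2√5 ≈ 4.4721 ✓.


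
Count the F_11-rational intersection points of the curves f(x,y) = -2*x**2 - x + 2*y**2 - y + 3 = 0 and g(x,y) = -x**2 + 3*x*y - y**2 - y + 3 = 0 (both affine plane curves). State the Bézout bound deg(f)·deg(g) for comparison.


Common zeros: {(1, 6), (9, 7)}; count = 2; Bézout bound = 4.

deg(f) = 2, deg(g) = 2, so Bézout bound = 4.
Scan x ∈ F_11. For each x, list the y ∈ F_11 with f(x, y) ≡ 0 and those with g(x, y) ≡ 0 (mod 11); the common zeros in that column are the intersection.
  x = 0: f ≡ 0 at y ∈ ∅; g ≡ 0 at y ∈ ∅; common: ∅.
  x = 1: f ≡ 0 at y ∈ {0, 6}; g ≡ 0 at y ∈ {6, 7}; common: {6}.
  x = 2: f ≡ 0 at y ∈ ∅; g ≡ 0 at y ∈ ∅; common: ∅.
  x = 3: f ≡ 0 at y ∈ ∅; g ≡ 0 at y ∈ ∅; common: ∅.
  x = 4: f ≡ 0 at y ∈ {0, 6}; g ≡ 0 at y ∈ {3, 8}; common: ∅.
  x = 5: f ≡ 0 at y ∈ ∅; g ≡ 0 at y ∈ {0, 3}; common: ∅.
  x = 6: f ≡ 0 at y ∈ ∅; g ≡ 0 at y ∈ {0, 6}; common: ∅.
  x = 7: f ≡ 0 at y ∈ {7, 10}; g ≡ 0 at y ∈ ∅; common: ∅.
  x = 8: f ≡ 0 at y ∈ {1, 5}; g ≡ 0 at y ∈ ∅; common: ∅.
  x = 9: f ≡ 0 at y ∈ {7, 10}; g ≡ 0 at y ∈ {7, 8}; common: {7}.
  x = 10: f ≡ 0 at y ∈ ∅; g ≡ 0 at y ∈ ∅; common: ∅.
Collecting: common zeros = {(1, 6), (9, 7)}, so the count is 2.
Comparison with the Bézout bound: 2 ≤ 4 = deg(f)·deg(g), as expected for curves with no common component (the affine F_11-count falls short of the bound because intersections may lie at infinity, over extension fields, or carry multiplicity).


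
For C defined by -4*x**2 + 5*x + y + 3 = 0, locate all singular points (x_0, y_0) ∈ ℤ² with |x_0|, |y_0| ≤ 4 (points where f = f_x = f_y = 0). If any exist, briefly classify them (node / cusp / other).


No singular points in the scanned grid; C is smooth there.

Compute partial derivatives:
  f_x = 5 - 8*x.
  f_y = 1.
f_y = 1 is a nonzero constant, so f_y never vanishes: no point (x, y) can satisfy f = f_x = f_y = 0. In particular no (x, y) ∈ {−4, ..., 4}² is singular; the curve is smooth.


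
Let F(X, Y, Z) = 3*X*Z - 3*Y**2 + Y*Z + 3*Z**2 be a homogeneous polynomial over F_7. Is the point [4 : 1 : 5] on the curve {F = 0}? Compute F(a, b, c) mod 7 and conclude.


F(4,1,5) ≡ 4 (mod 7); P is NOT on the curve.

Evaluate F(4, 1, 5) term-by-term (mod 7).
  3*X*Z ↦ 3·4·1·5 = 60
  -3*Y**2 ↦ -3·1·1·1 = -3
  Y*Z ↦ 1·1·1·5 = 5
  3*Z**2 ↦ 3·1·1·25 = 75
Sum: F(4, 1, 5) = (60) + (-3) + (5) + (75) = 137.
Reducing mod 7: 137 ≡ 4 (mod 7).
Since F(a, b, c) ≡ 4 ≠ 0 (mod 7), P does NOT lie on the curve.


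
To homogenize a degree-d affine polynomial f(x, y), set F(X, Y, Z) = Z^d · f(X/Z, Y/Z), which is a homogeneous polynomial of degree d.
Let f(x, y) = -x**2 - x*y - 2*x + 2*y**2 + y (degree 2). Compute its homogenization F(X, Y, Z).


F(X, Y, Z) = -X**2 - X*Y - 2*X*Z + 2*Y**2 + Y*Z

deg(f) = 2.
Substitute x = X/Z, y = Y/Z into f, then multiply by Z^2.
  monomial -1·x^2·y^0 ↦ -1·X^2·Y^0·Z^0.
  monomial -1·x^1·y^1 ↦ -1·X^1·Y^1·Z^0.
  monomial -2·x^1·y^0 ↦ -2·X^1·Y^0·Z^1.
  monomial 2·x^0·y^2 ↦ 2·X^0·Y^2·Z^0.
  monomial 1·x^0·y^1 ↦ 1·X^0·Y^1·Z^1.
Collecting: F(X, Y, Z) = -X**2 - X*Y - 2*X*Z + 2*Y**2 + Y*Z.


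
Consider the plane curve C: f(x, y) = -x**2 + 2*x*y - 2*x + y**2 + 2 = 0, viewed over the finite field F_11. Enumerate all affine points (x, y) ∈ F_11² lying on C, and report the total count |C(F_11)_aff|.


Affine F_11-points: {(0, 3), (0, 8), (3, 8), (4, 0), (4, 3), (5, 0), (5, 1), (6, 1), (6, 9), (7, 4), (10, 4), (10, 9)}; count = 12.

For each of the 121 pairs (x, y) ∈ F_11², evaluate f(x, y) mod 11. Record the zeros.
  x = 0: [0↦2, 1↦3, 2↦6, 3↦0, 4↦7, 5↦5, 6↦5, 7↦7, 8↦0, 9↦6, 10↦3]  zeros at y ∈ {3, 8}
  x = 1: [0↦10, 1↦2, 2↦7, 3↦3, 4↦1, 5↦1, 6↦3, 7↦7, 8↦2, 9↦10, 10↦9]  zeros at y ∈ ∅
  x = 2: [0↦5, 1↦10, 2↦6, 3↦4, 4↦4, 5↦6, 6↦10, 7↦5, 8↦2, 9↦1, 10↦2]  zeros at y ∈ ∅
  x = 3: [0↦9, 1↦5, 2↦3, 3↦3, 4↦5, 5↦9, 6↦4, 7↦1, 8↦0, 9↦1, 10↦4]  zeros at y ∈ {8}
  x = 4: [0↦0, 1↦9, 2↦9, 3↦0, 4↦4, 5↦10, 6↦7, 7↦6, 8↦7, 9↦10, 10↦4]  zeros at y ∈ {0, 3}
  x = 5: [0↦0, 1↦0, 2↦2, 3↦6, 4↦1, 5↦9, 6↦8, 7↦9, 8↦1, 9↦6, 10↦2]  zeros at y ∈ {0, 1}
  x = 6: [0↦9, 1↦0, 2↦4, 3↦10, 4↦7, 5↦6, 6↦7, 7↦10, 8↦4, 9↦0, 10↦9]  zeros at y ∈ {1, 9}
  x = 7: [0↦5, 1↦9, 2↦4, 3↦1, 4↦0, 5↦1, 6↦4, 7↦9, 8↦5, 9↦3, 10↦3]  zeros at y ∈ {4}
  x = 8: [0↦10, 1↦5, 2↦2, 3↦1, 4↦2, 5↦5, 6↦10, 7↦6, 8↦4, 9↦4, 10↦6]  zeros at y ∈ ∅
  x = 9: [0↦2, 1↦10, 2↦9, 3↦10, 4↦2, 5↦7, 6↦3, 7↦1, 8↦1, 9↦3, 10↦7]  zeros at y ∈ ∅
  x = 10: [0↦3, 1↦2, 2↦3, 3↦6, 4↦0, 5↦7, 6↦5, 7↦5, 8↦7, 9↦0, 10↦6]  zeros at y ∈ {4, 9}
Collecting zeros: affine points = {(0, 3), (0, 8), (3, 8), (4, 0), (4, 3), (5, 0), (5, 1), (6, 1), (6, 9), (7, 4), (10, 4), (10, 9)}.
Total count |C(F_11)_aff| = 12.


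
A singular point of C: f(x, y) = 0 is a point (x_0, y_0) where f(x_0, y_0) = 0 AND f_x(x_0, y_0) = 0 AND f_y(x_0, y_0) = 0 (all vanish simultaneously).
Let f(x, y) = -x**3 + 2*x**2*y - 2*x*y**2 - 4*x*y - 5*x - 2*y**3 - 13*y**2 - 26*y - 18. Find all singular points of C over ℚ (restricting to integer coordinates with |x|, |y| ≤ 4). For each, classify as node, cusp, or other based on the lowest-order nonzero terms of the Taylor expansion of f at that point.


Singular points: {(-1, -2)}; classification: node.

Compute partial derivatives:
  f_x = -3*x**2 + 4*x*y - 2*y**2 - 4*y - 5.
  f_y = 2*x**2 - 4*x*y - 4*x - 6*y**2 - 26*y - 26.
Scan x_0 ∈ {−4, ..., 4}. For each x_0, f_y(x_0, y) is a polynomial in y; find its integer roots y ∈ {−4, ..., 4}, then test f_x and f at those candidates.
  x = -4: f_y(-4, y) = -6*y**2 - 10*y + 22; no integer root y with |y| ≤ 4.
  x = -3: f_y(-3, y) = -6*y**2 - 14*y + 4; no integer root y with |y| ≤ 4.
  x = -2: f_y(-2, y) = -6*y**2 - 18*y - 10; no integer root y with |y| ≤ 4.
  x = -1: f_y(-1, y) = -6*y**2 - 22*y - 20; vanishes at y ∈ {-2}. (-1, -2): f_x = 0, f = 0 — SINGULAR.
  x = 0: f_y(0, y) = -6*y**2 - 26*y - 26; no integer root y with |y| ≤ 4.
  x = 1: f_y(1, y) = -6*y**2 - 30*y - 28; no integer root y with |y| ≤ 4.
  x = 2: f_y(2, y) = -6*y**2 - 34*y - 26; no integer root y with |y| ≤ 4.
  x = 3: f_y(3, y) = -6*y**2 - 38*y - 20; no integer root y with |y| ≤ 4.
  x = 4: f_y(4, y) = -6*y**2 - 42*y - 10; no integer root y with |y| ≤ 4.
Only singular point on the grid: (-1, -2).
Classify: substitute x = -1 + u, y = -2 + v and expand: f = -u**3 + 2*u**2*v - u**2 - 2*u*v**2 - 2*v**3 + v**2.
No constant or linear terms (consistent with a singular point). Quadratic part: -u**2 + v**2. Cubic part: -u**3 + 2*u**2*v - 2*u*v**2 - 2*v**3.
The quadratic part v**2 - u**2 = (v − u)(v + u) splits into two distinct linear factors, so there are two distinct tangent lines y − -2 = ±(x − -1) — this is a node (ordinary double point).
Classification: node.


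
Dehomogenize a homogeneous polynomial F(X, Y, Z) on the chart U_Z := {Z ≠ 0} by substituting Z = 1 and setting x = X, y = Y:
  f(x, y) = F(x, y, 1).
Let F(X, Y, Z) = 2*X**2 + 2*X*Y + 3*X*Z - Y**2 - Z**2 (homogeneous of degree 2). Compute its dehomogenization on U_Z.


f(x, y) = 2*x**2 + 2*x*y + 3*x - y**2 - 1

On U_Z we set Z = 1. Each monomial c·X^i·Y^j·Z^k in F becomes c·x^i·y^j·1^k = c·x^i·y^j.
Substituting Z = 1: F(X, Y, 1) = 2*x**2 + 2*x*y + 3*x - y**2 - 1.
Note: deg(f) ≤ deg(F) = 2; strict inequality happens when F is divisible by Z (lost terms).


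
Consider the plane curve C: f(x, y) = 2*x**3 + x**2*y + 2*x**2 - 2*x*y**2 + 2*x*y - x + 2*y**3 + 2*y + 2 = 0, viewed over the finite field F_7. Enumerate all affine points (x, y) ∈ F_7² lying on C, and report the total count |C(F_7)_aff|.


Affine F_7-points: {(1, 3), (2, 5), (3, 1), (5, 4), (6, 5)}; count = 5.

For each of the 49 pairs (x, y) ∈ F_7², evaluate f(x, y) mod 7. Record the zeros.
  x = 0: [0↦2, 1↦6, 2↦1, 3↦6, 4↦5, 5↦3, 6↦5]  zeros at y ∈ ∅
  x = 1: [0↦5, 1↦3, 2↦2, 3↦0, 4↦2, 5↦6, 6↦3]  zeros at y ∈ {3}
  x = 2: [0↦3, 1↦4, 2↦2, 3↦2, 4↦2, 5↦0, 6↦1]  zeros at y ∈ {5}
  x = 3: [0↦1, 1↦0, 2↦6, 3↦3, 4↦3, 5↦4, 6↦4]  zeros at y ∈ {1}
  x = 4: [0↦4, 1↦3, 2↦5, 3↦1, 4↦3, 5↦2, 6↦3]  zeros at y ∈ ∅
  x = 5: [0↦3, 1↦4, 2↦4, 3↦1, 4↦0, 5↦6, 6↦3]  zeros at y ∈ {4}
  x = 6: [0↦3, 1↦1, 2↦1, 3↦1, 4↦6, 5↦0, 6↦2]  zeros at y ∈ {5}
Collecting zeros: affine points = {(1, 3), (2, 5), (3, 1), (5, 4), (6, 5)}.
Total count |C(F_7)_aff| = 5.


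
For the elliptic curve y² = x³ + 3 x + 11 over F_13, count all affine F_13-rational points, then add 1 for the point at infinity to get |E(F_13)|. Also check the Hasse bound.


Affine points = {(2, 5), (2, 8), (4, 3), (4, 10), (8, 1), (8, 12), (9, 0), (10, 1), (10, 12), (11, 6), (11, 7)}; affine count = 11; |E(F_13)| = 12.

Discriminant check: Δ ∝ 4a³ + 27b² = 4·3³ + 27·11² = 4·27 + 27·121 ≡ 8 (mod 13). Nonzero ⇒ E is nonsingular.
For each x ∈ F_13, compute rhs = x³ + 3·x + 11 mod 13, then count y ∈ F_13 with y² ≡ rhs.
  x = 0: rhs = 11, matching y values: none (0 points).
  x = 1: rhs = 2, matching y values: none (0 points).
  x = 2: rhs = 12, matching y values: 5, 8 (2 points).
  x = 3: rhs = 8, matching y values: none (0 points).
  x = 4: rhs = 9, matching y values: 3, 10 (2 points).
  x = 5: rhs = 8, matching y values: none (0 points).
  x = 6: rhs = 11, matching y values: none (0 points).
  x = 7: rhs = 11, matching y values: none (0 points).
  x = 8: rhs = 1, matching y values: 1, 12 (2 points).
  x = 9: rhs = 0, matching y values: 0 (1 points).
  x = 10: rhs = 1, matching y values: 1, 12 (2 points).
  x = 11: rhs = 10, matching y values: 6, 7 (2 points).
  x = 12: rhs = 7, matching y values: none (0 points).
Total affine count: 11.
Full point count |E(F_13)| = 11 + 1 = 12.
Hasse bound: |12 − (13+1)| = |-2| = 2 ≤ 2√13 ≈ 7.2111 ✓.


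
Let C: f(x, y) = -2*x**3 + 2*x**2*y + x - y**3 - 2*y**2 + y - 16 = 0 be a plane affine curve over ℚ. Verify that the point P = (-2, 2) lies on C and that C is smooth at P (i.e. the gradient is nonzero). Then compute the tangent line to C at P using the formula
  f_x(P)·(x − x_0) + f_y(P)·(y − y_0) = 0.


Tangent line at P: -39*x - 11*y - 56 = 0.

Step 1: f(-2, 2) = 0, so P lies on C.
Step 2: partial derivatives
  f_x(x, y) = -6*x**2 + 4*x*y + 1, f_y(x, y) = 2*x**2 - 3*y**2 - 4*y + 1.
  f_x(P) = -39, f_y(P) = -11 (gradient nonzero, so P is smooth).
Step 3: tangent line at P: -39·(x − -2) + -11·(y − 2) = 0.
Expanding: -39*x - 11*y - 56 = 0.


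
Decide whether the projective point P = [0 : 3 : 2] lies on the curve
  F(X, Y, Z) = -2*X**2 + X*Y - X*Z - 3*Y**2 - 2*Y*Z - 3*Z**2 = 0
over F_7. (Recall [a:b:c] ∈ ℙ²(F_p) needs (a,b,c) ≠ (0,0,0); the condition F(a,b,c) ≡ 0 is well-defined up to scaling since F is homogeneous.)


F(0,3,2) ≡ 5 (mod 7); P is NOT on the curve.

Evaluate F(0, 3, 2) term-by-term (mod 7).
  -2*X**2 ↦ -2·0·1·1 = 0
  X*Y ↦ 1·0·3·1 = 0
  -X*Z ↦ -1·0·1·2 = 0
  -3*Y**2 ↦ -3·1·9·1 = -27
  -2*Y*Z ↦ -2·1·3·2 = -12
  -3*Z**2 ↦ -3·1·1·4 = -12
Sum: F(0, 3, 2) = (0) + (0) + (0) + (-27) + (-12) + (-12) = -51.
Reducing mod 7: -51 ≡ 5 (mod 7).
Since F(a, b, c) ≡ 5 ≠ 0 (mod 7), P does NOT lie on the curve.


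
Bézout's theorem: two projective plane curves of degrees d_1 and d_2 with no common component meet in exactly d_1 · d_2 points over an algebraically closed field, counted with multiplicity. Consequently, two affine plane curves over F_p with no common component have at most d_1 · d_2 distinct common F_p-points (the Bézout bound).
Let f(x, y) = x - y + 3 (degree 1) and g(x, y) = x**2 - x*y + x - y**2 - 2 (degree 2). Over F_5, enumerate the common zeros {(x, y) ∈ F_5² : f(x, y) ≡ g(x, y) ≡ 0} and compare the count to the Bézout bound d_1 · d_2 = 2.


Common zeros: {(1, 4)}; count = 1; Bézout bound = 2.

deg(f) = 1, deg(g) = 2, so Bézout bound = 2.
Scan x ∈ F_5. For each x, list the y ∈ F_5 with f(x, y) ≡ 0 and those with g(x, y) ≡ 0 (mod 5); the common zeros in that column are the intersection.
  x = 0: f ≡ 0 at y ∈ {3}; g ≡ 0 at y ∈ ∅; common: ∅.
  x = 1: f ≡ 0 at y ∈ {4}; g ≡ 0 at y ∈ {0, 4}; common: {4}.
  x = 2: f ≡ 0 at y ∈ {0}; g ≡ 0 at y ∈ {4}; common: ∅.
  x = 3: f ≡ 0 at y ∈ {1}; g ≡ 0 at y ∈ {0, 2}; common: ∅.
  x = 4: f ≡ 0 at y ∈ {2}; g ≡ 0 at y ∈ ∅; common: ∅.
Collecting: common zeros = {(1, 4)}, so the count is 1.
Comparison with the Bézout bound: 1 ≤ 2 = deg(f)·deg(g), as expected for curves with no common component (the affine F_5-count falls short of the bound because intersections may lie at infinity, over extension fields, or carry multiplicity).


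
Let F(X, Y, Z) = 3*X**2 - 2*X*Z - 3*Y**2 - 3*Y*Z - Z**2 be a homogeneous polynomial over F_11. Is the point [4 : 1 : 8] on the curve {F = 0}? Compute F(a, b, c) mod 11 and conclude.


F(4,1,8) ≡ 3 (mod 11); P is NOT on the curve.

Evaluate F(4, 1, 8) term-by-term (mod 11).
  3*X**2 ↦ 3·16·1·1 = 48
  -2*X*Z ↦ -2·4·1·8 = -64
  -3*Y**2 ↦ -3·1·1·1 = -3
  -3*Y*Z ↦ -3·1·1·8 = -24
  -Z**2 ↦ -1·1·1·64 = -64
Sum: F(4, 1, 8) = (48) + (-64) + (-3) + (-24) + (-64) = -107.
Reducing mod 11: -107 ≡ 3 (mod 11).
Since F(a, b, c) ≡ 3 ≠ 0 (mod 11), P does NOT lie on the curve.


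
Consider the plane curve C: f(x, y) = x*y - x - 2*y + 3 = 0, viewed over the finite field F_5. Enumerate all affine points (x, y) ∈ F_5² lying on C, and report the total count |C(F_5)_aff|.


Affine F_5-points: {(0, 4), (1, 2), (3, 0), (4, 3)}; count = 4.

For each of the 25 pairs (x, y) ∈ F_5², evaluate f(x, y) mod 5. Record the zeros.
  x = 0: [0↦3, 1↦1, 2↦4, 3↦2, 4↦0]  zeros at y ∈ {4}
  x = 1: [0↦2, 1↦1, 2↦0, 3↦4, 4↦3]  zeros at y ∈ {2}
  x = 2: [0↦1, 1↦1, 2↦1, 3↦1, 4↦1]  zeros at y ∈ ∅
  x = 3: [0↦0, 1↦1, 2↦2, 3↦3, 4↦4]  zeros at y ∈ {0}
  x = 4: [0↦4, 1↦1, 2↦3, 3↦0, 4↦2]  zeros at y ∈ {3}
Collecting zeros: affine points = {(0, 4), (1, 2), (3, 0), (4, 3)}.
Total count |C(F_5)_aff| = 4.


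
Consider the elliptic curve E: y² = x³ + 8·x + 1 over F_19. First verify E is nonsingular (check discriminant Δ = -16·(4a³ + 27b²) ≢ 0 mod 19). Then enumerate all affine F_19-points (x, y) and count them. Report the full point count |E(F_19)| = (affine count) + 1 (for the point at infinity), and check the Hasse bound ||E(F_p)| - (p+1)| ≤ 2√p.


Affine points = {(0, 1), (0, 18), (2, 5), (2, 14), (7, 1), (7, 18), (8, 8), (8, 11), (9, 2), (9, 17), (10, 6), (10, 13), (12, 1), (12, 18), (14, 8), (14, 11), (15, 0), (16, 8), (16, 11), (18, 7), (18, 12)}; affine count = 21; |E(F_19)| = 22.

Discriminant check: Δ ∝ 4a³ + 27b² = 4·8³ + 27·1² = 4·512 + 27·1 ≡ 4 (mod 19). Nonzero ⇒ E is nonsingular.
For each x ∈ F_19, compute rhs = x³ + 8·x + 1 mod 19, then count y ∈ F_19 with y² ≡ rhs.
  x = 0: rhs = 1, matching y values: 1, 18 (2 points).
  x = 1: rhs = 10, matching y values: none (0 points).
  x = 2: rhs = 6, matching y values: 5, 14 (2 points).
  x = 3: rhs = 14, matching y values: none (0 points).
  x = 4: rhs = 2, matching y values: none (0 points).
  x = 5: rhs = 14, matching y values: none (0 points).
  x = 6: rhs = 18, matching y values: none (0 points).
  x = 7: rhs = 1, matching y values: 1, 18 (2 points).
  x = 8: rhs = 7, matching y values: 8, 11 (2 points).
  x = 9: rhs = 4, matching y values: 2, 17 (2 points).
  x = 10: rhs = 17, matching y values: 6, 13 (2 points).
  x = 11: rhs = 14, matching y values: none (0 points).
  x = 12: rhs = 1, matching y values: 1, 18 (2 points).
  x = 13: rhs = 3, matching y values: none (0 points).
  x = 14: rhs = 7, matching y values: 8, 11 (2 points).
  x = 15: rhs = 0, matching y values: 0 (1 points).
  x = 16: rhs = 7, matching y values: 8, 11 (2 points).
  x = 17: rhs = 15, matching y values: none (0 points).
  x = 18: rhs = 11, matching y values: 7, 12 (2 points).
Total affine count: 21.
Full point count |E(F_19)| = 21 + 1 = 22.
Hasse bound: |22 − (19+1)| = |2| = 2 ≤ 2√19 ≈ 8.7178 ✓.


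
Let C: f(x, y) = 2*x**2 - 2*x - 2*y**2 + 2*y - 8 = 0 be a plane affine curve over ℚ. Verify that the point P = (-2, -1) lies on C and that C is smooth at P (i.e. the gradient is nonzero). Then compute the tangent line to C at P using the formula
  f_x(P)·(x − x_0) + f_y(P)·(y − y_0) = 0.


Tangent line at P: -10*x + 6*y - 14 = 0.

Step 1: f(-2, -1) = 0, so P lies on C.
Step 2: partial derivatives
  f_x(x, y) = 4*x - 2, f_y(x, y) = 2 - 4*y.
  f_x(P) = -10, f_y(P) = 6 (gradient nonzero, so P is smooth).
Step 3: tangent line at P: -10·(x − -2) + 6·(y − -1) = 0.
Expanding: -10*x + 6*y - 14 = 0.


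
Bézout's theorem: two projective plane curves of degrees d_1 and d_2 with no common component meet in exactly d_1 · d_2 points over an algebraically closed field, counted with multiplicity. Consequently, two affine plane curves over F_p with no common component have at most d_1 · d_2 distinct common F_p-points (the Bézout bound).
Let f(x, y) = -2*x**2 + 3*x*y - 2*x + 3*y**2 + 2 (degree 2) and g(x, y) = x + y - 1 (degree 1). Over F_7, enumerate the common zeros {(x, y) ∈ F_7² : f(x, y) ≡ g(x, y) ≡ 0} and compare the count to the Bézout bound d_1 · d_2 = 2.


Common zeros: {(3, 5), (5, 3)}; count = 2; Bézout bound = 2.

deg(f) = 2, deg(g) = 1, so Bézout bound = 2.
Scan x ∈ F_7. For each x, list the y ∈ F_7 with f(x, y) ≡ 0 and those with g(x, y) ≡ 0 (mod 7); the common zeros in that column are the intersection.
  x = 0: f ≡ 0 at y ∈ {2, 5}; g ≡ 0 at y ∈ {1}; common: ∅.
  x = 1: f ≡ 0 at y ∈ ∅; g ≡ 0 at y ∈ {0}; common: ∅.
  x = 2: f ≡ 0 at y ∈ {2, 3}; g ≡ 0 at y ∈ {6}; common: ∅.
  x = 3: f ≡ 0 at y ∈ {5, 6}; g ≡ 0 at y ∈ {5}; common: {5}.
  x = 4: f ≡ 0 at y ∈ ∅; g ≡ 0 at y ∈ {4}; common: ∅.
  x = 5: f ≡ 0 at y ∈ {3, 6}; g ≡ 0 at y ∈ {3}; common: {3}.
  x = 6: f ≡ 0 at y ∈ ∅; g ≡ 0 at y ∈ {2}; common: ∅.
Collecting: common zeros = {(3, 5), (5, 3)}, so the count is 2.
Comparison with the Bézout bound: 2 ≤ 2 = deg(f)·deg(g), as expected for curves with no common component (the bound is attained).


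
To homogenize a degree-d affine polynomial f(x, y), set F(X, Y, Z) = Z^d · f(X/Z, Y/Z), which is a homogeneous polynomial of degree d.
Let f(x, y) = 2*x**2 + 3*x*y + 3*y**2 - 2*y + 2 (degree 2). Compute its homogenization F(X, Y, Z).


F(X, Y, Z) = 2*X**2 + 3*X*Y + 3*Y**2 - 2*Y*Z + 2*Z**2

deg(f) = 2.
Substitute x = X/Z, y = Y/Z into f, then multiply by Z^2.
  monomial 2·x^2·y^0 ↦ 2·X^2·Y^0·Z^0.
  monomial 3·x^1·y^1 ↦ 3·X^1·Y^1·Z^0.
  monomial 3·x^0·y^2 ↦ 3·X^0·Y^2·Z^0.
  monomial -2·x^0·y^1 ↦ -2·X^0·Y^1·Z^1.
  monomial 2·x^0·y^0 ↦ 2·X^0·Y^0·Z^2.
Collecting: F(X, Y, Z) = 2*X**2 + 3*X*Y + 3*Y**2 - 2*Y*Z + 2*Z**2.


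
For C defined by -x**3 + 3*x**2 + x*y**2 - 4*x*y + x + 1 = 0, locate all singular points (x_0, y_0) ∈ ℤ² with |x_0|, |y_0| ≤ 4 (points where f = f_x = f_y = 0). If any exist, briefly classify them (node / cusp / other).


Singular points: {(1, 2)}; classification: cusp.

Compute partial derivatives:
  f_x = -3*x**2 + 6*x + y**2 - 4*y + 1.
  f_y = 2*x*y - 4*x.
Scan x_0 ∈ {−4, ..., 4}. For each x_0, f_y(x_0, y) is a polynomial in y; find its integer roots y ∈ {−4, ..., 4}, then test f_x and f at those candidates.
  x = -4: f_y(-4, y) = 16 - 8*y; vanishes at y ∈ {2}. (-4, 2): f_x = -75 ≠ 0.
  x = -3: f_y(-3, y) = 12 - 6*y; vanishes at y ∈ {2}. (-3, 2): f_x = -48 ≠ 0.
  x = -2: f_y(-2, y) = 8 - 4*y; vanishes at y ∈ {2}. (-2, 2): f_x = -27 ≠ 0.
  x = -1: f_y(-1, y) = 4 - 2*y; vanishes at y ∈ {2}. (-1, 2): f_x = -12 ≠ 0.
  x = 0: f_y(0, y) = 0; vanishes at y ∈ {-4, -3, -2, -1, 0, 1, 2, 3, 4}. (0, -4): f_x = 33 ≠ 0; (0, -3): f_x = 22 ≠ 0; (0, -2): f_x = 13 ≠ 0; (0, -1): f_x = 6 ≠ 0; (0, 0): f_x = 1 ≠ 0; (0, 1): f_x = -2 ≠ 0; (0, 2): f_x = -3 ≠ 0; (0, 3): f_x = -2 ≠ 0; (0, 4): f_x = 1 ≠ 0.
  x = 1: f_y(1, y) = 2*y - 4; vanishes at y ∈ {2}. (1, 2): f_x = 0, f = 0 — SINGULAR.
  x = 2: f_y(2, y) = 4*y - 8; vanishes at y ∈ {2}. (2, 2): f_x = -3 ≠ 0.
  x = 3: f_y(3, y) = 6*y - 12; vanishes at y ∈ {2}. (3, 2): f_x = -12 ≠ 0.
  x = 4: f_y(4, y) = 8*y - 16; vanishes at y ∈ {2}. (4, 2): f_x = -27 ≠ 0.
Only singular point on the grid: (1, 2).
Classify: substitute x = 1 + u, y = 2 + v and expand: f = -u**3 + u*v**2 + v**2.
No constant or linear terms (consistent with a singular point). Quadratic part: v**2. Cubic part: -u**3 + u*v**2.
The quadratic part v**2 is a perfect square, so there is a single (double) tangent line v = 0, i.e. y = 2. Restricting the cubic part to that line (v = 0) leaves -u**3 ≠ 0, so f is not divisible by v and the branch is v² ≈ u**3 to lowest order — this is a cusp.
Classification: cusp.


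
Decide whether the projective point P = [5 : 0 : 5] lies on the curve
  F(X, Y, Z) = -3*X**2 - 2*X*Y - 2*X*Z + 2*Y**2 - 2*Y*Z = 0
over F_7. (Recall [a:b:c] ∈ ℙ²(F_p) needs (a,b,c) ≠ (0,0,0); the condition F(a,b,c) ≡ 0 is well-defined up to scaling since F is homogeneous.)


F(5,0,5) ≡ 1 (mod 7); P is NOT on the curve.

Evaluate F(5, 0, 5) term-by-term (mod 7).
  -3*X**2 ↦ -3·25·1·1 = -75
  -2*X*Y ↦ -2·5·0·1 = 0
  -2*X*Z ↦ -2·5·1·5 = -50
  2*Y**2 ↦ 2·1·0·1 = 0
  -2*Y*Z ↦ -2·1·0·5 = 0
Sum: F(5, 0, 5) = (-75) + (0) + (-50) + (0) + (0) = -125.
Reducing mod 7: -125 ≡ 1 (mod 7).
Since F(a, b, c) ≡ 1 ≠ 0 (mod 7), P does NOT lie on the curve.


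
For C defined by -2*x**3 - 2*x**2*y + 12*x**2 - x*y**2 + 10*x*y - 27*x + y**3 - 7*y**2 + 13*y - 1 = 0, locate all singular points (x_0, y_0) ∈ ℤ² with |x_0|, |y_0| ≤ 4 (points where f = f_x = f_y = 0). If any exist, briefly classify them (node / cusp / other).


Singular points: {(1, 3)}; classification: cusp.

Compute partial derivatives:
  f_x = -6*x**2 - 4*x*y + 24*x - y**2 + 10*y - 27.
  f_y = -2*x**2 - 2*x*y + 10*x + 3*y**2 - 14*y + 13.
Scan x_0 ∈ {−4, ..., 4}. For each x_0, f_y(x_0, y) is a polynomial in y; find its integer roots y ∈ {−4, ..., 4}, then test f_x and f at those candidates.
  x = -4: f_y(-4, y) = 3*y**2 - 6*y - 59; no integer root y with |y| ≤ 4.
  x = -3: f_y(-3, y) = 3*y**2 - 8*y - 35; no integer root y with |y| ≤ 4.
  x = -2: f_y(-2, y) = 3*y**2 - 10*y - 15; no integer root y with |y| ≤ 4.
  x = -1: f_y(-1, y) = 3*y**2 - 12*y + 1; no integer root y with |y| ≤ 4.
  x = 0: f_y(0, y) = 3*y**2 - 14*y + 13; no integer root y with |y| ≤ 4.
  x = 1: f_y(1, y) = 3*y**2 - 16*y + 21; vanishes at y ∈ {3}. (1, 3): f_x = 0, f = 0 — SINGULAR.
  x = 2: f_y(2, y) = 3*y**2 - 18*y + 25; no integer root y with |y| ≤ 4.
  x = 3: f_y(3, y) = 3*y**2 - 20*y + 25; no integer root y with |y| ≤ 4.
  x = 4: f_y(4, y) = 3*y**2 - 22*y + 21; no integer root y with |y| ≤ 4.
Only singular point on the grid: (1, 3).
Classify: substitute x = 1 + u, y = 3 + v and expand: f = -2*u**3 - 2*u**2*v - u*v**2 + v**3 + v**2.
No constant or linear terms (consistent with a singular point). Quadratic part: v**2. Cubic part: -2*u**3 - 2*u**2*v - u*v**2 + v**3.
The quadratic part v**2 is a perfect square, so there is a single (double) tangent line v = 0, i.e. y = 3. Restricting the cubic part to that line (v = 0) leaves -2*u**3 ≠ 0, so f is not divisible by v and the branch is v² ≈ 2*u**3 to lowest order — this is a cusp.
Classification: cusp.


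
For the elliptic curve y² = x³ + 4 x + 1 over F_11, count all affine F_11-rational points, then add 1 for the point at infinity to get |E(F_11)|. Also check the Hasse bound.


Affine points = {(0, 1), (0, 10), (4, 2), (4, 9), (5, 5), (5, 6), (7, 3), (7, 8)}; affine count = 8; |E(F_11)| = 9.

Discriminant check: Δ ∝ 4a³ + 27b² = 4·4³ + 27·1² = 4·64 + 27·1 ≡ 8 (mod 11). Nonzero ⇒ E is nonsingular.
For each x ∈ F_11, compute rhs = x³ + 4·x + 1 mod 11, then count y ∈ F_11 with y² ≡ rhs.
  x = 0: rhs = 1, matching y values: 1, 10 (2 points).
  x = 1: rhs = 6, matching y values: none (0 points).
  x = 2: rhs = 6, matching y values: none (0 points).
  x = 3: rhs = 7, matching y values: none (0 points).
  x = 4: rhs = 4, matching y values: 2, 9 (2 points).
  x = 5: rhs = 3, matching y values: 5, 6 (2 points).
  x = 6: rhs = 10, matching y values: none (0 points).
  x = 7: rhs = 9, matching y values: 3, 8 (2 points).
  x = 8: rhs = 6, matching y values: none (0 points).
  x = 9: rhs = 7, matching y values: none (0 points).
  x = 10: rhs = 7, matching y values: none (0 points).
Total affine count: 8.
Full point count |E(F_11)| = 8 + 1 = 9.
Hasse bound: |9 − (11+1)| = |-3| = 3 ≤ 2√11 ≈ 6.6332 ✓.


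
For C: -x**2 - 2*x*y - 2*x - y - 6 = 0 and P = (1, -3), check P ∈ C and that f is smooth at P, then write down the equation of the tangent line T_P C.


Tangent line at P: 2*x - 3*y - 11 = 0.

Step 1: f(1, -3) = 0, so P lies on C.
Step 2: partial derivatives
  f_x(x, y) = -2*x - 2*y - 2, f_y(x, y) = -2*x - 1.
  f_x(P) = 2, f_y(P) = -3 (gradient nonzero, so P is smooth).
Step 3: tangent line at P: 2·(x − 1) + -3·(y − -3) = 0.
Expanding: 2*x - 3*y - 11 = 0.


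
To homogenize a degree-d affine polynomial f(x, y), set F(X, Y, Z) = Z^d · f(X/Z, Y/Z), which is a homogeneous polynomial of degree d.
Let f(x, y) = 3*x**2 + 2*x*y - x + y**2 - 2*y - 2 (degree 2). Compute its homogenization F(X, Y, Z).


F(X, Y, Z) = 3*X**2 + 2*X*Y - X*Z + Y**2 - 2*Y*Z - 2*Z**2

deg(f) = 2.
Substitute x = X/Z, y = Y/Z into f, then multiply by Z^2.
  monomial 3·x^2·y^0 ↦ 3·X^2·Y^0·Z^0.
  monomial 2·x^1·y^1 ↦ 2·X^1·Y^1·Z^0.
  monomial -1·x^1·y^0 ↦ -1·X^1·Y^0·Z^1.
  monomial 1·x^0·y^2 ↦ 1·X^0·Y^2·Z^0.
  monomial -2·x^0·y^1 ↦ -2·X^0·Y^1·Z^1.
  monomial -2·x^0·y^0 ↦ -2·X^0·Y^0·Z^2.
Collecting: F(X, Y, Z) = 3*X**2 + 2*X*Y - X*Z + Y**2 - 2*Y*Z - 2*Z**2.
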